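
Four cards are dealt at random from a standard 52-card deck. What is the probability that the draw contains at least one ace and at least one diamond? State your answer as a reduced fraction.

52799/270725

There are C(52,4) = 270725 possible draws.
By inclusion-exclusion on the complements, draws missing all aces or all diamonds: C(48,4) + C(39,4) − C(36,4) = 194580 + 82251 − 58905 = 217926.
So draws with at least one of each: 270725 − 217926 = 52799, probability 52799/270725.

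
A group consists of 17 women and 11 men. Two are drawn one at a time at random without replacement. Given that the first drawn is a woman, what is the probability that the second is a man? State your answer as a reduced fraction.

11/27

After removing one woman, 27 remain: 16 women and 11 men.
So the probability the next is a man is 11/27.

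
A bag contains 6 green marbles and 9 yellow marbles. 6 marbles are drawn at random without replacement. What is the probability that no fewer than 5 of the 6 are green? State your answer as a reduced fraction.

There are C(15,6) = 5005 ways to choose the 6.
Favorable selections (no fewer than 5 green): C(6,5)·C(9,1) + C(6,6)·C(9,0) = 54 + 1 = 55.
Probability = 55/5005 = 1/91.

1/91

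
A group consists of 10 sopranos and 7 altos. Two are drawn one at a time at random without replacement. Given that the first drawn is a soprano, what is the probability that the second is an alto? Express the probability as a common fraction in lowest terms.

After removing one soprano, 16 remain: 9 sopranos and 7 altos.
So the probability the next is an alto is 7/16.

7/16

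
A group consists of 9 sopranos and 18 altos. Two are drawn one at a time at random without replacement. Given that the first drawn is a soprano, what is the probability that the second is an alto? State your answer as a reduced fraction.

After removing one soprano, 26 remain: 8 sopranos and 18 altos.
So the probability the next is an alto is 18/26 = 9/13.

9/13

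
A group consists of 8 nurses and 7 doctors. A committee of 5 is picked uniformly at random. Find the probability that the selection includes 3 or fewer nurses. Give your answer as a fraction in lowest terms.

9/11

There are C(15,5) = 3003 ways to choose the 5.
Count the complement (more than 3 nurses): C(8,4)·C(7,1) + C(8,5)·C(7,0) = 490 + 56 = 546.
Probability = 1 − 546/3003 = 2457/3003 = 9/11.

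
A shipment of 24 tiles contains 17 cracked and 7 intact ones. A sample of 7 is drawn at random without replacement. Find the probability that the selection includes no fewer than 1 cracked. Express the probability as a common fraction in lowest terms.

There are C(24,7) = 346104 ways to choose the 7.
The complement is all 7 are intact: C(7,7) = 1.
Probability = 1 − 1/346104 = 346103/346104.

346103/346104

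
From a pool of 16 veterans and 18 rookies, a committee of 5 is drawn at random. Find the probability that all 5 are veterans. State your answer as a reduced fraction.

91/5797

There are C(34,5) = 278256 possible selections.
Selections with all veterans: C(16,5) = 4368.
Probability = 4368/278256 = 91/5797.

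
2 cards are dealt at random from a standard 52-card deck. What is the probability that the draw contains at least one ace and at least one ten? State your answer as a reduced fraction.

8/663

There are C(52,2) = 1326 possible draws.
By inclusion-exclusion on the complements, draws missing all aces or all tens: C(48,2) + C(48,2) − C(44,2) = 1128 + 1128 − 946 = 1310.
So draws with at least one of each: 1326 − 1310 = 16, probability 16/1326 = 8/663.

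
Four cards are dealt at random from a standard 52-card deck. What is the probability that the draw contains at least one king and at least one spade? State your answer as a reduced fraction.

52799/270725

There are C(52,4) = 270725 possible draws.
By inclusion-exclusion on the complements, draws missing all kings or all spades: C(48,4) + C(39,4) − C(36,4) = 194580 + 82251 − 58905 = 217926.
So draws with at least one of each: 270725 − 217926 = 52799, probability 52799/270725.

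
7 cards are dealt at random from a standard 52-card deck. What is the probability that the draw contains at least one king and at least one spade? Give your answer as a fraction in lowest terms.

There are C(52,7) = 133784560 possible draws.
By inclusion-exclusion on the complements, draws missing all kings or all spades: C(48,7) + C(39,7) − C(36,7) = 73629072 + 15380937 − 8347680 = 80662329.
So draws with at least one of each: 133784560 − 80662329 = 53122231, probability 53122231/133784560.

53122231/133784560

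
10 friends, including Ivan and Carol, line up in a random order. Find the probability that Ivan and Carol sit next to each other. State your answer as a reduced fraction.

There are 10! = 3628800 arrangements.
Treat Ivan and Carol as a block: 9! arrangements of the blocks × 2 orders within the block = 2·362880 = 725760.
Probability = 725760/3628800 = 1/5.

1/5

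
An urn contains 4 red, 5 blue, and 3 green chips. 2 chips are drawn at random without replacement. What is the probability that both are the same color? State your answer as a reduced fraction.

There are C(12,2) = 66 ways to draw 2 chips.
All same color: C(4,2) + C(5,2) + C(3,2) = 6 + 10 + 3 = 19.
Probability = 19/66.

19/66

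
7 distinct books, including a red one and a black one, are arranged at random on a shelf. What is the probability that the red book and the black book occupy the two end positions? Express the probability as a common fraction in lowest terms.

1/21

There are 7! = 5040 arrangements.
Place the red book and the black book at the ends in 2 ways, arrange the remaining 5 in 5! = 120 ways: 2·120 = 240.
Probability = 240/5040 = 1/21.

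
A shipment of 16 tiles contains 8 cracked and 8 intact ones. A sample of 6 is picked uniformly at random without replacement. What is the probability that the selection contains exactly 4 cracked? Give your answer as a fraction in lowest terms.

There are C(16,6) = 8008 ways to choose 6 from 16.
Selections with exactly 4 cracked: choose 4 of the 8 cracked and 2 of the 8 intact, C(8,4)·C(8,2) = 70·28 = 1960.
Probability = 1960/8008 = 35/143.

35/143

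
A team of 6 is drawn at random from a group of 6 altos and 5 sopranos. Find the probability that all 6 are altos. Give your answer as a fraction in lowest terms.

1/462

There are C(11,6) = 462 possible selections.
Selections with all altos: C(6,6) = 1.
Probability = 1/462.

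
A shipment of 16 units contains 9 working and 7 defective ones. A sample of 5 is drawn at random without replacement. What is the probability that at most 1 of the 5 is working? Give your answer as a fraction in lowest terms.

1/13

There are C(16,5) = 4368 ways to choose the 5.
Favorable selections (at most 1 working): C(9,0)·C(7,5) + C(9,1)·C(7,4) = 21 + 315 = 336.
Probability = 336/4368 = 1/13.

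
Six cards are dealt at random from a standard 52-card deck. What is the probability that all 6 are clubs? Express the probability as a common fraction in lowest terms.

33/391510

There are C(52,6) = 20358520 possible 6-card hands.
Hands that are all clubs: C(13,6) = 1716.
Probability = 1716/20358520 = 33/391510.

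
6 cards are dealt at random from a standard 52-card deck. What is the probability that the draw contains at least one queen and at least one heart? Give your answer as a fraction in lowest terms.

6772177/20358520

There are C(52,6) = 20358520 possible draws.
By inclusion-exclusion on the complements, draws missing all queens or all hearts: C(48,6) + C(39,6) − C(36,6) = 12271512 + 3262623 − 1947792 = 13586343.
So draws with at least one of each: 20358520 − 13586343 = 6772177, probability 6772177/20358520.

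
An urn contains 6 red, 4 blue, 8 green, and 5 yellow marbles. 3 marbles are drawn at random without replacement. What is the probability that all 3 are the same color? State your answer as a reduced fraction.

90/1771

There are C(23,3) = 1771 ways to draw 3 marbles.
All same color: C(6,3) + C(4,3) + C(8,3) + C(5,3) = 20 + 4 + 56 + 10 = 90.
Probability = 90/1771.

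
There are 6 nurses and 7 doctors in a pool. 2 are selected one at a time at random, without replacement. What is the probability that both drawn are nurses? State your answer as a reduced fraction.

5/26

Multiply the conditional probabilities at each draw: 6/13 · 5/12 = 30/156 = 5/26.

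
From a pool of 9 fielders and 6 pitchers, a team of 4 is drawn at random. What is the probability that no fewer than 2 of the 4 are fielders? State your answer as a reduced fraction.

6/7

Total selections: C(15,4) = 1365.
Favorable selections (no fewer than 2 fielders): C(9,2)·C(6,2) + C(9,3)·C(6,1) + C(9,4)·C(6,0) = 540 + 504 + 126 = 1170.
Probability = 1170/1365 = 6/7.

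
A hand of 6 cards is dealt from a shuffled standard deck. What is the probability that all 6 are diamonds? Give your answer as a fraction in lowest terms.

There are C(52,6) = 20358520 possible 6-card hands.
Hands that are all diamonds: C(13,6) = 1716.
Probability = 1716/20358520 = 33/391510.

33/391510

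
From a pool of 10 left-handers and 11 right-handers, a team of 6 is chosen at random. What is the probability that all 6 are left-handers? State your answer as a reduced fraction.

There are C(21,6) = 54264 possible selections.
Selections with all left-handers: C(10,6) = 210.
Probability = 210/54264 = 5/1292.

5/1292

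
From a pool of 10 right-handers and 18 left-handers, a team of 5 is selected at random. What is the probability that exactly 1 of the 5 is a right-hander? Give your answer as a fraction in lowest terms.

The sample space is all 5-subsets of the 28: C(28,5) = 98280.
Selections with exactly 1 right-hander: choose 1 of the 10 right-handers and 4 of the 18 left-handers, C(10,1)·C(18,4) = 10·3060 = 30600.
Probability = 30600/98280 = 85/273.

85/273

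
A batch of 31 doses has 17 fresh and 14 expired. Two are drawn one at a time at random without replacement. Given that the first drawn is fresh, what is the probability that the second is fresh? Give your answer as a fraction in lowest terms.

8/15

After removing one fresh, 30 remain: 16 fresh and 14 expired.
So the probability the next is fresh is 16/30 = 8/15.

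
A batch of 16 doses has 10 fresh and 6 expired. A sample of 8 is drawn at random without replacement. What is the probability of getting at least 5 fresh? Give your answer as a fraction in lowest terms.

199/286

There are C(16,8) = 12870 ways to choose the 8.
Favorable selections (at least 5 fresh): C(10,5)·C(6,3) + C(10,6)·C(6,2) + C(10,7)·C(6,1) + C(10,8)·C(6,0) = 5040 + 3150 + 720 + 45 = 8955.
Probability = 8955/12870 = 199/286.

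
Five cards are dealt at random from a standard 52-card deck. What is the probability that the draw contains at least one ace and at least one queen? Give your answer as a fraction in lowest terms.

There are C(52,5) = 2598960 possible draws.
By inclusion-exclusion on the complements, draws missing all aces or all queens: C(48,5) + C(48,5) − C(44,5) = 1712304 + 1712304 − 1086008 = 2338600.
So draws with at least one of each: 2598960 − 2338600 = 260360, probability 260360/2598960 = 6509/64974.

6509/64974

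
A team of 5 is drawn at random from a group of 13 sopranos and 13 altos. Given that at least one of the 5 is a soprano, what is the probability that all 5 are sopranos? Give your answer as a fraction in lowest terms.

9/451

Work in counts. Selections with at least one soprano: C(26,5) − C(13,5) = 65780 − 1287 = 64493.
Of those, selections where all 5 are sopranos: C(13,5) = 1287.
Conditional probability = 1287/64493 = 9/451.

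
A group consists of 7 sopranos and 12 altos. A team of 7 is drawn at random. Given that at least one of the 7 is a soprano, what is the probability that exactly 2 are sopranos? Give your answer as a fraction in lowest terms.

Work in counts. Selections with at least one soprano: C(19,7) − C(12,7) = 50388 − 792 = 49596.
Of those, selections where exactly 2 are sopranos: C(7,2)·C(12,5) = 21·792 = 16632.
Conditional probability = 16632/49596 = 1386/4133.

1386/4133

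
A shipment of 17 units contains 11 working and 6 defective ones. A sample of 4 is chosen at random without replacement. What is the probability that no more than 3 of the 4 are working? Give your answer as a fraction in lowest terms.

205/238

There are C(17,4) = 2380 ways to choose the 4.
The complement is exactly 4 working: C(11,4)·C(6,0) = 330.
Probability = 1 − 330/2380 = 2050/2380 = 205/238.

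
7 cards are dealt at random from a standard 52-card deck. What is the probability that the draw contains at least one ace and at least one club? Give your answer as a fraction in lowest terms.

53122231/133784560

There are C(52,7) = 133784560 possible draws.
By inclusion-exclusion on the complements, draws missing all aces or all clubs: C(48,7) + C(39,7) − C(36,7) = 73629072 + 15380937 − 8347680 = 80662329.
So draws with at least one of each: 133784560 − 80662329 = 53122231, probability 53122231/133784560.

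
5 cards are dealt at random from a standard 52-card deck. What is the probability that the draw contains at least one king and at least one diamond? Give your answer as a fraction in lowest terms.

229297/866320

There are C(52,5) = 2598960 possible draws.
By inclusion-exclusion on the complements, draws missing all kings or all diamonds: C(48,5) + C(39,5) − C(36,5) = 1712304 + 575757 − 376992 = 1911069.
So draws with at least one of each: 2598960 − 1911069 = 687891, probability 687891/2598960 = 229297/866320.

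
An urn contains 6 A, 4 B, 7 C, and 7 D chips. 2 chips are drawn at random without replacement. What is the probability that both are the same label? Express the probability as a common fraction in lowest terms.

There are C(24,2) = 276 ways to draw 2 chips.
All same label: C(6,2) + C(4,2) + C(7,2) + C(7,2) = 15 + 6 + 21 + 21 = 63.
Probability = 63/276 = 21/92.

21/92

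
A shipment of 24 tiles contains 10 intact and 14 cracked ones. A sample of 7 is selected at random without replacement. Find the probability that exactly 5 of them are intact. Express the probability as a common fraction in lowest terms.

There are C(24,7) = 346104 ways to choose 7 from 24.
Selections with exactly 5 intact: choose 5 of the 10 intact and 2 of the 14 cracked, C(10,5)·C(14,2) = 252·91 = 22932.
Probability = 22932/346104 = 637/9614.

637/9614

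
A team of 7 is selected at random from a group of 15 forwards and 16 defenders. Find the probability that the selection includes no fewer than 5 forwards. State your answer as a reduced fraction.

1375/8091

Total selections: C(31,7) = 2629575.
Favorable selections (no fewer than 5 forwards): C(15,5)·C(16,2) + C(15,6)·C(16,1) + C(15,7)·C(16,0) = 360360 + 80080 + 6435 = 446875.
Probability = 446875/2629575 = 1375/8091.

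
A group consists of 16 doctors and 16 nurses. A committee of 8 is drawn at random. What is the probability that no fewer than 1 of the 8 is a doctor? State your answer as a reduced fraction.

There are C(32,8) = 10518300 ways to choose the 8.
The complement is all 8 are nurses: C(16,8) = 12870.
Probability = 1 − 12870/10518300 = 10505430/10518300 = 8979/8990.

8979/8990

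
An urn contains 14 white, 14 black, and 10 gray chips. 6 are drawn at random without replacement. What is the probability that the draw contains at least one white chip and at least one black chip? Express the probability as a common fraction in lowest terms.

355957/394383

There are C(38,6) = 2760681 possible draws.
By inclusion-exclusion on the complements, draws missing all white or all black: C(24,6) + C(24,6) − C(10,6) = 134596 + 134596 − 210 = 268982.
So draws with at least one of each: 2760681 − 268982 = 2491699, probability 2491699/2760681 = 355957/394383.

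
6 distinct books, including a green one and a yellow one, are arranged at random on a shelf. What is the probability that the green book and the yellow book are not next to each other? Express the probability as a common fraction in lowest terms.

There are 6! = 720 arrangements.
Arrangements with the green book and the yellow book adjacent: 2·5! = 240.
So not adjacent: 720 − 240 = 480, probability 480/720 = 2/3.

2/3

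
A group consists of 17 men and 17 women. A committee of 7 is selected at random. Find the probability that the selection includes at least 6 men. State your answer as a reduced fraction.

845/19778

Total selections: C(34,7) = 5379616.
Favorable selections (at least 6 men): C(17,6)·C(17,1) + C(17,7)·C(17,0) = 210392 + 19448 = 229840.
Probability = 229840/5379616 = 845/19778.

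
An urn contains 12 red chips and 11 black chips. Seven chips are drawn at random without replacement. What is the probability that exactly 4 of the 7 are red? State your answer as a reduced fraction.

2475/7429

Total number of selections: C(23,7) = 245157.
Selections with exactly 4 red: choose 4 of the 12 red and 3 of the 11 black, C(12,4)·C(11,3) = 495·165 = 81675.
Probability = 81675/245157 = 2475/7429.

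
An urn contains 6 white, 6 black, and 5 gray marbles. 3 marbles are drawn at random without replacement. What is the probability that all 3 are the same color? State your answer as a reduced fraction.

5/68

There are C(17,3) = 680 ways to draw 3 marbles.
All same color: C(6,3) + C(6,3) + C(5,3) = 20 + 20 + 10 = 50.
Probability = 50/680 = 5/68.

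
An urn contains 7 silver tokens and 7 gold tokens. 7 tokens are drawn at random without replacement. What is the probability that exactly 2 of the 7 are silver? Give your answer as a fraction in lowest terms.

147/1144

There are C(14,7) = 3432 ways to choose 7 from 14.
Selections with exactly 2 silver: choose 2 of the 7 silver and 5 of the 7 gold, C(7,2)·C(7,5) = 21·21 = 441.
Probability = 441/3432 = 147/1144.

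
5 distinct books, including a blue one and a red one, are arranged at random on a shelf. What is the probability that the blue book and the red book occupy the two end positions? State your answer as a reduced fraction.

There are 5! = 120 arrangements.
Place the blue book and the red book at the ends in 2 ways, arrange the remaining 3 in 3! = 6 ways: 2·6 = 12.
Probability = 12/120 = 1/10.

1/10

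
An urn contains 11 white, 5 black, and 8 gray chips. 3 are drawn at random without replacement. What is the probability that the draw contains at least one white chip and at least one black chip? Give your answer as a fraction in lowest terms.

There are C(24,3) = 2024 possible draws.
By inclusion-exclusion on the complements, draws missing all white or all black: C(13,3) + C(19,3) − C(8,3) = 286 + 969 − 56 = 1199.
So draws with at least one of each: 2024 − 1199 = 825, probability 825/2024 = 75/184.

75/184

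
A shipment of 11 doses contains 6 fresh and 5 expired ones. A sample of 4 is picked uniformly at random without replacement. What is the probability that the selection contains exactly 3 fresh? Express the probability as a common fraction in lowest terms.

Total number of selections: C(11,4) = 330.
Selections with exactly 3 fresh: choose 3 of the 6 fresh and 1 of the 5 expired, C(6,3)·C(5,1) = 20·5 = 100.
Probability = 100/330 = 10/33.

10/33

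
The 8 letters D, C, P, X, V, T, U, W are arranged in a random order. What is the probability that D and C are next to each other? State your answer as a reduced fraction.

There are 8! = 40320 arrangements.
Treat D and C as a block: 7! arrangements of the blocks × 2 orders within the block = 2·5040 = 10080.
Probability = 10080/40320 = 1/4.

1/4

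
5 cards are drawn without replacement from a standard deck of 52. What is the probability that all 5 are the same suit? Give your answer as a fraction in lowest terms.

33/16660

There are C(52,5) = 2598960 possible 5-card hands.
Hands of one suit: 4 suits × C(13,5) = 4·1287 = 5148.
Probability = 5148/2598960 = 33/16660.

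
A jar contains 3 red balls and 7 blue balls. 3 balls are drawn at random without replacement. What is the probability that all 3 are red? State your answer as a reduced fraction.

There are C(10,3) = 120 possible selections.
Selections with all red: C(3,3) = 1.
Probability = 1/120.

1/120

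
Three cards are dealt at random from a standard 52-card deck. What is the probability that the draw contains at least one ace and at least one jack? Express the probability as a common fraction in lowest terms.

188/5525

There are C(52,3) = 22100 possible draws.
By inclusion-exclusion on the complements, draws missing all aces or all jacks: C(48,3) + C(48,3) − C(44,3) = 17296 + 17296 − 13244 = 21348.
So draws with at least one of each: 22100 − 21348 = 752, probability 752/22100 = 188/5525.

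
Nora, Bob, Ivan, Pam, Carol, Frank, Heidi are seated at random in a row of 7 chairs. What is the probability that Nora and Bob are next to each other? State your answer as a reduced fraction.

2/7

There are 7! = 5040 arrangements.
Treat Nora and Bob as a block: 6! arrangements of the blocks × 2 orders within the block = 2·720 = 1440.
Probability = 1440/5040 = 2/7.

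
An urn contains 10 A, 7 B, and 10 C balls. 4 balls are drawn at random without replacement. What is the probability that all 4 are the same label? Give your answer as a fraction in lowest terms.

7/270

There are C(27,4) = 17550 ways to draw 4 balls.
All same label: C(10,4) + C(7,4) + C(10,4) = 210 + 35 + 210 = 455.
Probability = 455/17550 = 7/270.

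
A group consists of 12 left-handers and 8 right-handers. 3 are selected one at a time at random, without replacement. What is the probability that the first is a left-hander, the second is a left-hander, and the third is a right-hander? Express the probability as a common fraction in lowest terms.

Multiply the conditional probabilities at each draw: 12/20 · 11/19 · 8/18 = 1056/6840 = 44/285.

44/285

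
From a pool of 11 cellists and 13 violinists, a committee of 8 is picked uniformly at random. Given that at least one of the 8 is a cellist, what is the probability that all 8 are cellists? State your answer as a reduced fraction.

Work in counts. Selections with at least one cellist: C(24,8) − C(13,8) = 735471 − 1287 = 734184.
Of those, selections where all 8 are cellists: C(11,8) = 165.
Conditional probability = 165/734184 = 5/22248.

5/22248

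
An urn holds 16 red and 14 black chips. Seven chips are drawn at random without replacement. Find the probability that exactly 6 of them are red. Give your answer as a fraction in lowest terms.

The sample space is all 7-subsets of the 30: C(30,7) = 2035800.
Selections with exactly 6 red: choose 6 of the 16 red and 1 of the 14 black, C(16,6)·C(14,1) = 8008·14 = 112112.
Probability = 112112/2035800 = 1078/19575.

1078/19575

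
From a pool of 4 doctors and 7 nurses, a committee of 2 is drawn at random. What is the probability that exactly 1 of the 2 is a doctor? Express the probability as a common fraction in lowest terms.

Total number of selections: C(11,2) = 55.
Selections with exactly 1 doctor: choose 1 of the 4 doctors and 1 of the 7 nurses, C(4,1)·C(7,1) = 4·7 = 28.
Probability = 28/55.

28/55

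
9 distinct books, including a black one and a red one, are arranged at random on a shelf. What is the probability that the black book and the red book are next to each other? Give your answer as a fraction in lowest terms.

There are 9! = 362880 arrangements.
Treat the black book and the red book as a block: 8! arrangements of the blocks × 2 orders within the block = 2·40320 = 80640.
Probability = 80640/362880 = 2/9.

2/9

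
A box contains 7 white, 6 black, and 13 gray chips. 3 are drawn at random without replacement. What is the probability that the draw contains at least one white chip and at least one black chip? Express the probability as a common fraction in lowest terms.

777/2600

There are C(26,3) = 2600 possible draws.
By inclusion-exclusion on the complements, draws missing all white or all black: C(19,3) + C(20,3) − C(13,3) = 969 + 1140 − 286 = 1823.
So draws with at least one of each: 2600 − 1823 = 777, probability 777/2600.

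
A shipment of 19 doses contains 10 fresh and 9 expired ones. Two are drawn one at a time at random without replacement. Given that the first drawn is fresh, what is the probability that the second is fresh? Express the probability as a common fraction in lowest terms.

After removing one fresh, 18 remain: 9 fresh and 9 expired.
So the probability the next is fresh is 9/18 = 1/2.

1/2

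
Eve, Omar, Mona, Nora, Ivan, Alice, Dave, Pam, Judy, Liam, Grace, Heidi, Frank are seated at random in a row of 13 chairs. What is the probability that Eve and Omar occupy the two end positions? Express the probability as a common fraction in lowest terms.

There are 13! = 6227020800 arrangements.
Place Eve and Omar at the ends in 2 ways, arrange the remaining 11 in 11! = 39916800 ways: 2·39916800 = 79833600.
Probability = 79833600/6227020800 = 1/78.

1/78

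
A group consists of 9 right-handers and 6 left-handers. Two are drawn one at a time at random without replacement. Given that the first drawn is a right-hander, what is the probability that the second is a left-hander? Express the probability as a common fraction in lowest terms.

3/7

After removing one right-hander, 14 remain: 8 right-handers and 6 left-handers.
So the probability the next is a left-hander is 6/14 = 3/7.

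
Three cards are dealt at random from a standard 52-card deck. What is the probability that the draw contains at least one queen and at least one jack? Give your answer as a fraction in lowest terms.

There are C(52,3) = 22100 possible draws.
By inclusion-exclusion on the complements, draws missing all queens or all jacks: C(48,3) + C(48,3) − C(44,3) = 17296 + 17296 − 13244 = 21348.
So draws with at least one of each: 22100 − 21348 = 752, probability 752/22100 = 188/5525.

188/5525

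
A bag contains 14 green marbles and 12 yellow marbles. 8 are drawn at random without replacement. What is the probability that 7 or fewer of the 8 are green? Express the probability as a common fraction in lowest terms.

10904/10925

Total selections: C(26,8) = 1562275.
The complement is exactly 8 green: C(14,8)·C(12,0) = 3003.
Probability = 1 − 3003/1562275 = 1559272/1562275 = 10904/10925.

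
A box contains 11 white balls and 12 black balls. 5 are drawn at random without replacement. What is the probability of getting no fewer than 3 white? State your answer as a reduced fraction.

There are C(23,5) = 33649 ways to choose the 5.
Favorable selections (no fewer than 3 white): C(11,3)·C(12,2) + C(11,4)·C(12,1) + C(11,5)·C(12,0) = 10890 + 3960 + 462 = 15312.
Probability = 15312/33649 = 1392/3059.

1392/3059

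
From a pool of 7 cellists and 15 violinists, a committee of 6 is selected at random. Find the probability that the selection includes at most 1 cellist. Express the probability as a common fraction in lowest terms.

338/969

There are C(22,6) = 74613 ways to choose the 6.
Favorable selections (at most 1 cellist): C(7,0)·C(15,6) + C(7,1)·C(15,5) = 5005 + 21021 = 26026.
Probability = 26026/74613 = 338/969.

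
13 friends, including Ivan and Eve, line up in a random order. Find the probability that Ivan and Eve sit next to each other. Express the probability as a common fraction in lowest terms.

2/13

There are 13! = 6227020800 arrangements.
Treat Ivan and Eve as a block: 12! arrangements of the blocks × 2 orders within the block = 2·479001600 = 958003200.
Probability = 958003200/6227020800 = 2/13.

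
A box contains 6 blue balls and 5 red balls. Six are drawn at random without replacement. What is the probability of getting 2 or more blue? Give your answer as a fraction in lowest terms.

Total selections: C(11,6) = 462.
The complement is exactly 1 blue: C(6,1)·C(5,5) = 6.
Probability = 1 − 6/462 = 456/462 = 76/77.

76/77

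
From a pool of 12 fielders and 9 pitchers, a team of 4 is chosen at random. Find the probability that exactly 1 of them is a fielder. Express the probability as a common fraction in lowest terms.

The sample space is all 4-subsets of the 21: C(21,4) = 5985.
Selections with exactly 1 fielder: choose 1 of the 12 fielders and 3 of the 9 pitchers, C(12,1)·C(9,3) = 12·84 = 1008.
Probability = 1008/5985 = 16/95.

16/95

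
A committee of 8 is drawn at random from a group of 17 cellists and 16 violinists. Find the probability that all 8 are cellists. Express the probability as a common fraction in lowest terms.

85/48546

There are C(33,8) = 13884156 possible selections.
Selections with all cellists: C(17,8) = 24310.
Probability = 24310/13884156 = 85/48546.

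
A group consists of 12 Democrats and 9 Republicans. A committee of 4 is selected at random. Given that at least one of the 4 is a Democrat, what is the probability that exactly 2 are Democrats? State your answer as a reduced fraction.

Work in counts. Selections with at least one Democrat: C(21,4) − C(9,4) = 5985 − 126 = 5859.
Of those, selections where exactly 2 are Democrats: C(12,2)·C(9,2) = 66·36 = 2376.
Conditional probability = 2376/5859 = 88/217.

88/217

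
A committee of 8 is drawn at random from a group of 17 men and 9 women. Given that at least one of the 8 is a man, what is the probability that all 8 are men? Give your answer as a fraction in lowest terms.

Work in counts. Selections with at least one man: C(26,8) − C(9,8) = 1562275 − 9 = 1562266.
Of those, selections where all 8 are men: C(17,8) = 24310.
Conditional probability = 24310/1562266 = 715/45949.

715/45949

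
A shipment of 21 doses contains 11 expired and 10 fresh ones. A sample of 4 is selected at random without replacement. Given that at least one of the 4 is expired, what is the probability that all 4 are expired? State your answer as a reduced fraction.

2/35

Work in counts. Selections with at least one expired: C(21,4) − C(10,4) = 5985 − 210 = 5775.
Of those, selections where all 4 are expired: C(11,4) = 330.
Conditional probability = 330/5775 = 2/35.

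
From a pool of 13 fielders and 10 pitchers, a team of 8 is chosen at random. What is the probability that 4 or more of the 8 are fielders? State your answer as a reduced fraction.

12129/14858

Total selections: C(23,8) = 490314.
Favorable selections (4 or more fielders): C(13,4)·C(10,4) + C(13,5)·C(10,3) + C(13,6)·C(10,2) + C(13,7)·C(10,1) + C(13,8)·C(10,0) = 150150 + 154440 + 77220 + 17160 + 1287 = 400257.
Probability = 400257/490314 = 12129/14858.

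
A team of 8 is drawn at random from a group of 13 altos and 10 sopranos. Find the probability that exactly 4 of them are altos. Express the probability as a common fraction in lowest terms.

Total number of selections: C(23,8) = 490314.
Selections with exactly 4 altos: choose 4 of the 13 altos and 4 of the 10 sopranos, C(13,4)·C(10,4) = 715·210 = 150150.
Probability = 150150/490314 = 2275/7429.

2275/7429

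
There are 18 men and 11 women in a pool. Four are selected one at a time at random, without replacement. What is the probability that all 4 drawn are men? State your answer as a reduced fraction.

340/2639

Multiply the conditional probabilities at each draw: 18/29 · 17/28 · 16/27 · 15/26 = 73440/570024 = 340/2639.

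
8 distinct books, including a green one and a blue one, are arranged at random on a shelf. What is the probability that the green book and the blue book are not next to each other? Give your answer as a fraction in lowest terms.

3/4

There are 8! = 40320 arrangements.
Arrangements with the green book and the blue book adjacent: 2·7! = 10080.
So not adjacent: 40320 − 10080 = 30240, probability 30240/40320 = 3/4.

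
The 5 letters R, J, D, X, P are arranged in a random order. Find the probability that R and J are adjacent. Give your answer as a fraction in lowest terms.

There are 5! = 120 arrangements.
Treat R and J as a block: 4! arrangements of the blocks × 2 orders within the block = 2·24 = 48.
Probability = 48/120 = 2/5.

2/5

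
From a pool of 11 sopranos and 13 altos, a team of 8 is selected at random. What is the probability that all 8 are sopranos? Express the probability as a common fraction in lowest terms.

There are C(24,8) = 735471 possible selections.
Selections with all sopranos: C(11,8) = 165.
Probability = 165/735471 = 5/22287.

5/22287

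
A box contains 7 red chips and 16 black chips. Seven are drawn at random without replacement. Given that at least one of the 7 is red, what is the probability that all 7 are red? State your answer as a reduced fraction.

1/233717

Work in counts. Selections with at least one red: C(23,7) − C(16,7) = 245157 − 11440 = 233717.
Of those, selections where all 7 are red: C(7,7) = 1.
Conditional probability = 1/233717.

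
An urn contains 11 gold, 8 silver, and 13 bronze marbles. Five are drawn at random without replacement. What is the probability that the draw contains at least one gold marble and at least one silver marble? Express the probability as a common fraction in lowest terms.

2255/3248

There are C(32,5) = 201376 possible draws.
By inclusion-exclusion on the complements, draws missing all gold or all silver: C(21,5) + C(24,5) − C(13,5) = 20349 + 42504 − 1287 = 61566.
So draws with at least one of each: 201376 − 61566 = 139810, probability 139810/201376 = 2255/3248.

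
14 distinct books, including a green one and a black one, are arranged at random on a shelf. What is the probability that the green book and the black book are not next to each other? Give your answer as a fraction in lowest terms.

6/7

There are 14! = 87178291200 arrangements.
Arrangements with the green book and the black book adjacent: 2·13! = 12454041600.
So not adjacent: 87178291200 − 12454041600 = 74724249600, probability 74724249600/87178291200 = 6/7.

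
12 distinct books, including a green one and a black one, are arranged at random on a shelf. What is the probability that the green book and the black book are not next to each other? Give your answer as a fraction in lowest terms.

There are 12! = 479001600 arrangements.
Arrangements with the green book and the black book adjacent: 2·11! = 79833600.
So not adjacent: 479001600 − 79833600 = 399168000, probability 399168000/479001600 = 5/6.

5/6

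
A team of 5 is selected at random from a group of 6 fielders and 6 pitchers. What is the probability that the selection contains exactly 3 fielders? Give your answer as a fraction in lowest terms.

There are C(12,5) = 792 ways to choose 5 from 12.
Selections with exactly 3 fielders: choose 3 of the 6 fielders and 2 of the 6 pitchers, C(6,3)·C(6,2) = 20·15 = 300.
Probability = 300/792 = 25/66.

25/66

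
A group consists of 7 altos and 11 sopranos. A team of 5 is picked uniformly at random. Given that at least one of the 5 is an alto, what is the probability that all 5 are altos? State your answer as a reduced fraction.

1/386

Work in counts. Selections with at least one alto: C(18,5) − C(11,5) = 8568 − 462 = 8106.
Of those, selections where all 5 are altos: C(7,5) = 21.
Conditional probability = 21/8106 = 1/386.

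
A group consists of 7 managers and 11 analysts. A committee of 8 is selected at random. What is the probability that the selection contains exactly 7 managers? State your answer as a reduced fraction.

Total number of selections: C(18,8) = 43758.
Selections with exactly 7 managers: choose 7 of the 7 managers and 1 of the 11 analysts, C(7,7)·C(11,1) = 1·11 = 11.
Probability = 11/43758 = 1/3978.

1/3978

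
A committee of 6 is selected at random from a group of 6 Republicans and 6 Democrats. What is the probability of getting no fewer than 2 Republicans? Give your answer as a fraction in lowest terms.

887/924

Total selections: C(12,6) = 924.
Count the complement (fewer than 2 Republicans): C(6,0)·C(6,6) + C(6,1)·C(6,5) = 1 + 36 = 37.
Probability = 1 − 37/924 = 887/924.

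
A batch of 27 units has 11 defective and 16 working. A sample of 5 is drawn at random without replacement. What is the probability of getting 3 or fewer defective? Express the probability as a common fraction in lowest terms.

There are C(27,5) = 80730 ways to choose the 5.
Count the complement (more than 3 defective): C(11,4)·C(16,1) + C(11,5)·C(16,0) = 5280 + 462 = 5742.
Probability = 1 − 5742/80730 = 74988/80730 = 4166/4485.

4166/4485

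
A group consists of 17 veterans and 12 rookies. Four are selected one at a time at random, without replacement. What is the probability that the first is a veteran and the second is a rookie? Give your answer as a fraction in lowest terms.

51/203

Multiply the conditional probabilities at each draw: 17/29 · 12/28 = 204/812 = 51/203.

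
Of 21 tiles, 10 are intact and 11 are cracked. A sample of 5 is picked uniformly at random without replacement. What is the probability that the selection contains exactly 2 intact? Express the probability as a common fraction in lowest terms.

Total number of selections: C(21,5) = 20349.
Selections with exactly 2 intact: choose 2 of the 10 intact and 3 of the 11 cracked, C(10,2)·C(11,3) = 45·165 = 7425.
Probability = 7425/20349 = 825/2261.

825/2261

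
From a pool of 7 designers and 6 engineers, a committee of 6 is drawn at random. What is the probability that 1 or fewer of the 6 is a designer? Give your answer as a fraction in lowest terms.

There are C(13,6) = 1716 ways to choose the 6.
Favorable selections (1 or fewer designer): C(7,0)·C(6,6) + C(7,1)·C(6,5) = 1 + 42 = 43.
Probability = 43/1716.

43/1716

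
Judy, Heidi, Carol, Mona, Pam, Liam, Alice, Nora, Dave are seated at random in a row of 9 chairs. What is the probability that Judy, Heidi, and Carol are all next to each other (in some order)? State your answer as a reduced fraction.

There are 9! = 362880 arrangements.
Treat the three as one block: 7! placements × 3! orders within the block = 5040·6 = 30240.
Probability = 30240/362880 = 1/12.

1/12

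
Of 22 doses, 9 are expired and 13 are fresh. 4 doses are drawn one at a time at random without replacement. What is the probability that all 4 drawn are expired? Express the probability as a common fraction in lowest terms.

18/1045

Multiply the conditional probabilities at each draw: 9/22 · 8/21 · 7/20 · 6/19 = 3024/175560 = 18/1045.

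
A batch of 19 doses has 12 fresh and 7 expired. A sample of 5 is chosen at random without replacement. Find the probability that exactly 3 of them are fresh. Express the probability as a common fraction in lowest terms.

385/969

Total number of selections: C(19,5) = 11628.
Selections with exactly 3 fresh: choose 3 of the 12 fresh and 2 of the 7 expired, C(12,3)·C(7,2) = 220·21 = 4620.
Probability = 4620/11628 = 385/969.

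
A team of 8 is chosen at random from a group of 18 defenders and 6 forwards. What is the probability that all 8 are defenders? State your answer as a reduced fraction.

26/437

There are C(24,8) = 735471 possible selections.
Selections with all defenders: C(18,8) = 43758.
Probability = 43758/735471 = 26/437.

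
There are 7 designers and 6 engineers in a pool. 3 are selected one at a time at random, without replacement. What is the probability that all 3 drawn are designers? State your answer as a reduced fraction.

35/286

Multiply the conditional probabilities at each draw: 7/13 · 6/12 · 5/11 = 210/1716 = 35/286.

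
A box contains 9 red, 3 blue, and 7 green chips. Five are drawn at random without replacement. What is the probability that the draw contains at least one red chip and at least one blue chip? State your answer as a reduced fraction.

There are C(19,5) = 11628 possible draws.
By inclusion-exclusion on the complements, draws missing all red or all blue: C(10,5) + C(16,5) − C(7,5) = 252 + 4368 − 21 = 4599.
So draws with at least one of each: 11628 − 4599 = 7029, probability 7029/11628 = 781/1292.

781/1292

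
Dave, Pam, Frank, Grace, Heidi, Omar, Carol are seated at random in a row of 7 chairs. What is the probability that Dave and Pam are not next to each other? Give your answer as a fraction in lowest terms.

5/7

There are 7! = 5040 arrangements.
Arrangements with Dave and Pam adjacent: 2·6! = 1440.
So not adjacent: 5040 − 1440 = 3600, probability 3600/5040 = 5/7.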